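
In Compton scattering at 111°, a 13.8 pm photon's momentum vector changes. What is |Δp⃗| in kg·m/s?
7.1704e-23 kg·m/s

Photon momentum magnitude is p = h/λ.

Initial momentum:
p₀ = h/λ = 6.6261e-34/1.3800e-11 = 4.8015e-23 kg·m/s

After scattering:
λ' = λ + Δλ = 13.8 + 3.2958 = 17.0958 pm
p' = h/λ' = 6.6261e-34/1.7096e-11 = 3.8758e-23 kg·m/s

Momentum is a vector; the scattered photon's direction makes angle θ = 111° with the incident direction. The magnitude of the vector change Δp⃗ = p⃗₀ − p⃗' is found from the law of cosines:
|Δp⃗|² = p₀² + p'² − 2p₀p'cos θ
|Δp⃗|² = (4.8015e-23)² + (3.8758e-23)² − 2·4.8015e-23·3.8758e-23·cos(111°)
|Δp⃗| = 7.1704e-23 kg·m/s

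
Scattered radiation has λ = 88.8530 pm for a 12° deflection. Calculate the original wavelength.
88.8000 pm

From λ' = λ + Δλ, we have λ = λ' - Δλ

First calculate the Compton shift:
Δλ = λ_C(1 - cos θ)
Δλ = 2.4263 × (1 - cos(12°))
Δλ = 2.4263 × 0.0219
Δλ = 0.0530 pm

Initial wavelength:
λ = λ' - Δλ
λ = 88.8530 - 0.0530
λ = 88.8000 pm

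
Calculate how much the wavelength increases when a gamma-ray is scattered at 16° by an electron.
0.0940 pm

Using the Compton scattering formula:
Δλ = λ_C(1 - cos θ)

where λ_C = h/(m_e·c) ≈ 2.4263 pm is the Compton wavelength of an electron.

For θ = 16°:
cos(16°) = 0.9613
1 - cos(16°) = 0.0387

Δλ = 2.4263 × 0.0387
Δλ = 0.0940 pm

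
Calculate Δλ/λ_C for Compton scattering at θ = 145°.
1.8192 λ_C

The Compton shift formula is:
Δλ = λ_C(1 - cos θ)

Dividing both sides by λ_C:
Δλ/λ_C = 1 - cos θ

For θ = 145°:
Δλ/λ_C = 1 - cos(145°)
Δλ/λ_C = 1 - -0.8192
Δλ/λ_C = 1.8192

This means the shift is 1.8192 × λ_C = 4.4138 pm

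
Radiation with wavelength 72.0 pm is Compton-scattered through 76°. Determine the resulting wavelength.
73.8393 pm

Using the Compton scattering formula:
λ' = λ + Δλ = λ + λ_C(1 - cos θ)

Given:
- Initial wavelength λ = 72.0 pm
- Scattering angle θ = 76°
- Compton wavelength λ_C ≈ 2.4263 pm

Calculate the shift:
Δλ = 2.4263 × (1 - cos(76°))
Δλ = 2.4263 × 0.7581
Δλ = 1.8393 pm

Final wavelength:
λ' = 72.0 + 1.8393 = 73.8393 pm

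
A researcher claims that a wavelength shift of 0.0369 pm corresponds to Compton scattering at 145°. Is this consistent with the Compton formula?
No, inconsistent

Calculate the expected shift for θ = 145°:

Δλ_expected = λ_C(1 - cos(145°))
Δλ_expected = 2.4263 × (1 - cos(145°))
Δλ_expected = 2.4263 × 1.8192
Δλ_expected = 4.4138 pm

Given shift: 0.0369 pm
Expected shift: 4.4138 pm
Difference: 4.3770 pm

The values do not match. The given shift corresponds to θ ≈ 10.0°, not 145°.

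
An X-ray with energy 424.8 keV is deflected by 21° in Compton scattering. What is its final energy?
402.5718 keV

First convert energy to wavelength:
λ = hc/E, with hc ≈ 1239.842 keV·pm (i.e. 1239.842 eV·nm)

For E = 424.8 keV = 424800 eV:
λ = 1239.842 keV·pm / 424.8 keV
λ = 2.9186 pm

Calculate the Compton shift:
Δλ = λ_C(1 - cos(21°)) = 2.4263 × 0.0664
Δλ = 0.1612 pm

Final wavelength:
λ' = 2.9186 + 0.1612 = 3.0798 pm

Final energy:
E' = hc/λ' = 1239.842 / 3.0798 = 402.5718 keV

(Intermediate values are shown rounded; full precision is carried through to the final answer.)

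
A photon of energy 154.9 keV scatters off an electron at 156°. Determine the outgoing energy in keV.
98.0345 keV

First convert energy to wavelength:
λ = hc/E, with hc ≈ 1239.842 keV·pm (i.e. 1239.842 eV·nm)

For E = 154.9 keV = 154900 eV:
λ = 1239.842 keV·pm / 154.9 keV
λ = 8.0041 pm

Calculate the Compton shift:
Δλ = λ_C(1 - cos(156°)) = 2.4263 × 1.9135
Δλ = 4.6429 pm

Final wavelength:
λ' = 8.0041 + 4.6429 = 12.6470 pm

Final energy:
E' = hc/λ' = 1239.842 / 12.6470 = 98.0345 keV

(Intermediate values are shown rounded; full precision is carried through to the final answer.)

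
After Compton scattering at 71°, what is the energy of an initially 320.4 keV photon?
225.1781 keV

First convert energy to wavelength:
λ = hc/E, with hc ≈ 1239.842 keV·pm (i.e. 1239.842 eV·nm)

For E = 320.4 keV = 320400 eV:
λ = 1239.842 keV·pm / 320.4 keV
λ = 3.8697 pm

Calculate the Compton shift:
Δλ = λ_C(1 - cos(71°)) = 2.4263 × 0.6744
Δλ = 1.6364 pm

Final wavelength:
λ' = 3.8697 + 1.6364 = 5.5061 pm

Final energy:
E' = hc/λ' = 1239.842 / 5.5061 = 225.1781 keV

(Intermediate values are shown rounded; full precision is carried through to the final answer.)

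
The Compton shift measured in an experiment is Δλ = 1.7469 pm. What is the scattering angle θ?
73.74°

From the Compton formula Δλ = λ_C(1 - cos θ), we can solve for θ:

cos θ = 1 - Δλ/λ_C

Given:
- Δλ = 1.7469 pm
- λ_C = h/(m_e·c) ≈ 2.42631024 pm

cos θ = 1 - 1.7469/2.42631024
cos θ = 1 - 0.719982
cos θ = 0.280018

θ = arccos(0.280018)
θ = 73.74°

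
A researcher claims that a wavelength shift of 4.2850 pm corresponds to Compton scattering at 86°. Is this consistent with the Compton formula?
No, inconsistent

Calculate the expected shift for θ = 86°:

Δλ_expected = λ_C(1 - cos(86°))
Δλ_expected = 2.4263 × (1 - cos(86°))
Δλ_expected = 2.4263 × 0.9302
Δλ_expected = 2.2571 pm

Given shift: 4.2850 pm
Expected shift: 2.2571 pm
Difference: 2.0279 pm

The values do not match. The given shift corresponds to θ ≈ 140.0°, not 86°.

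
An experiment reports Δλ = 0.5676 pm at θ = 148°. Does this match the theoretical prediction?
No, inconsistent

Calculate the expected shift for θ = 148°:

Δλ_expected = λ_C(1 - cos(148°))
Δλ_expected = 2.4263 × (1 - cos(148°))
Δλ_expected = 2.4263 × 1.8480
Δλ_expected = 4.4839 pm

Given shift: 0.5676 pm
Expected shift: 4.4839 pm
Difference: 3.9163 pm

The values do not match. The given shift corresponds to θ ≈ 40.0°, not 148°.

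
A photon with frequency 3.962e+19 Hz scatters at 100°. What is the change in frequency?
1.083e+19 Hz (decrease)

Convert frequency to wavelength (c = 299792458 m/s):
λ₀ = c/f₀ = 299792458/3.962e+19 = 7.5666951e-12 m = 7.5667 pm

Calculate Compton shift:
Δλ = λ_C(1 - cos(100°)) = 2.8476 pm

Final wavelength:
λ' = λ₀ + Δλ = 7.5667 + 2.8476 = 10.4143 pm

Final frequency:
f' = c/λ' = 299792458/1.0414330e-11 = 2.8786534e+19 Hz

Frequency shift (decrease):
Δf = f₀ - f' = 3.962e+19 - 2.8786534e+19 = 1.083e+19 Hz

(Intermediate values are shown rounded; full precision is carried through to the final answer.)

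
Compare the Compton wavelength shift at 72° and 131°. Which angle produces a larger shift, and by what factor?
131° produces the larger shift by a factor of 2.397

Calculate both shifts using Δλ = λ_C(1 - cos θ):

For θ₁ = 72°:
Δλ₁ = 2.4263 × (1 - cos(72°))
Δλ₁ = 2.4263 × 0.6910
Δλ₁ = 1.6765 pm

For θ₂ = 131°:
Δλ₂ = 2.4263 × (1 - cos(131°))
Δλ₂ = 2.4263 × 1.6561
Δλ₂ = 4.0181 pm

The 131° angle produces the larger shift.
Ratio: 4.0181/1.6765 = 2.397

(Intermediate values are shown rounded; full precision is carried through to the final answer.)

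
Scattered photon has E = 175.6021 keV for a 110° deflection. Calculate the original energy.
325.9001 keV

Convert final energy to wavelength (hc ≈ 1239.842 keV·pm):
λ' = hc/E' = 1239.842 / 175.6021 = 7.0605 pm

Calculate the Compton shift:
Δλ = λ_C(1 - cos(110°))
Δλ = 2.4263 × (1 - cos(110°))
Δλ = 3.2562 pm

Initial wavelength:
λ = λ' - Δλ = 7.0605 - 3.2562 = 3.8044 pm

Initial energy:
E = hc/λ = 1239.842 / 3.8044 = 325.9001 keV

(Intermediate values are shown rounded; full precision is carried through to the final answer.)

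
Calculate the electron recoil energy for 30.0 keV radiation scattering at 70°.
1.1158 keV

By energy conservation: K_e = E_initial - E_final

First find the scattered photon energy:
Initial wavelength: λ = hc/E = 41.3281 pm
Compton shift: Δλ = λ_C(1 - cos(70°)) = 1.5965 pm
Final wavelength: λ' = 41.3281 + 1.5965 = 42.9245 pm
Final photon energy: E' = hc/λ' = 28.8842 keV

Electron kinetic energy:
K_e = E - E' = 30.0000 - 28.8842 = 1.1158 keV

(Intermediate values are shown rounded; full precision is carried through to the final answer.)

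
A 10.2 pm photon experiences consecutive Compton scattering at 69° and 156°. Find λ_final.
16.3997 pm

Apply Compton shift twice:

First scattering at θ₁ = 69°:
Δλ₁ = λ_C(1 - cos(69°))
Δλ₁ = 2.4263 × 0.6416
Δλ₁ = 1.5568 pm

After first scattering:
λ₁ = 10.2 + 1.5568 = 11.7568 pm

Second scattering at θ₂ = 156°:
Δλ₂ = λ_C(1 - cos(156°))
Δλ₂ = 2.4263 × 1.9135
Δλ₂ = 4.6429 pm

Final wavelength:
λ₂ = 11.7568 + 4.6429 = 16.3997 pm

Total shift: Δλ_total = 1.5568 + 4.6429 = 6.1997 pm

(Intermediate values are shown rounded; full precision is carried through to the final answer.)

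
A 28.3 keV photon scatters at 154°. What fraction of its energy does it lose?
0.0952 (or 9.52%)

Calculate initial and final photon energies:

Initial: E₀ = 28.3 keV → λ₀ = 43.8107 pm
Compton shift: Δλ = 4.6071 pm
Final wavelength: λ' = 48.4177 pm
Final energy: E' = 25.6072 keV

Fractional energy loss:
(E₀ - E')/E₀ = (28.3000 - 25.6072)/28.3000
= 2.6928/28.3000
= 0.0952
= 9.52%

(Intermediate values are shown rounded; full precision is carried through to the final answer.)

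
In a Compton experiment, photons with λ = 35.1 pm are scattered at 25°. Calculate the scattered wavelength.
35.3273 pm

Using the Compton scattering formula:
λ' = λ + Δλ = λ + λ_C(1 - cos θ)

Given:
- Initial wavelength λ = 35.1 pm
- Scattering angle θ = 25°
- Compton wavelength λ_C ≈ 2.4263 pm

Calculate the shift:
Δλ = 2.4263 × (1 - cos(25°))
Δλ = 2.4263 × 0.0937
Δλ = 0.2273 pm

Final wavelength:
λ' = 35.1 + 0.2273 = 35.3273 pm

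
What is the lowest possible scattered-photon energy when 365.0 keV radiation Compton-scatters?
150.2939 keV (at θ = 180°)

The scattered photon has minimum energy when its wavelength is maximum, i.e., when the Compton shift Δλ = λ_C(1 − cos θ) is maximum. This occurs at θ = 180° (backscattering), giving Δλ_max = 2λ_C = 4.8526 pm.

Initial wavelength: λ₀ = hc/E₀ = 3.3968 pm
Maximum final wavelength: λ'_max = λ₀ + 2λ_C = 3.3968 + 4.8526 = 8.2494 pm
Minimum final energy: E'_min = hc/λ'_max = 150.2939 keV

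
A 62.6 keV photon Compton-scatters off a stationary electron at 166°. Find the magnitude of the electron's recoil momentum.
5.9960e-23 kg·m/s

The electron is initially at rest, so by conservation of momentum:
p⃗_e = p⃗₀ − p⃗'  (incident photon momentum minus scattered photon momentum)

Photon momentum magnitudes (p = h/λ = E/c):
λ₀ = hc/E₀ = 19.8058 pm → p₀ = h/λ₀ = 3.3455e-23 kg·m/s
Δλ = λ_C(1 − cos 166°) = 4.7805 pm
λ' = 24.5863 pm → p' = h/λ' = 2.6950e-23 kg·m/s

The scattered photon makes angle θ = 166° with the incident direction, so by the law of cosines:
|p⃗_e|² = p₀² + p'² − 2p₀p'cos θ
|p⃗_e|² = (3.3455e-23)² + (2.6950e-23)² − 2·3.3455e-23·2.6950e-23·cos(166°)
|p⃗_e| = 5.9960e-23 kg·m/s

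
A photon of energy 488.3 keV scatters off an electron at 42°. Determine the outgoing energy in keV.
392.0685 keV

First convert energy to wavelength:
λ = hc/E, with hc ≈ 1239.842 keV·pm (i.e. 1239.842 eV·nm)

For E = 488.3 keV = 488300 eV:
λ = 1239.842 keV·pm / 488.3 keV
λ = 2.5391 pm

Calculate the Compton shift:
Δλ = λ_C(1 - cos(42°)) = 2.4263 × 0.2569
Δλ = 0.6232 pm

Final wavelength:
λ' = 2.5391 + 0.6232 = 3.1623 pm

Final energy:
E' = hc/λ' = 1239.842 / 3.1623 = 392.0685 keV

(Intermediate values are shown rounded; full precision is carried through to the final answer.)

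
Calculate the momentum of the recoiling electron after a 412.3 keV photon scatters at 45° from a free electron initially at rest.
1.5741e-22 kg·m/s

The electron is initially at rest, so by conservation of momentum:
p⃗_e = p⃗₀ − p⃗'  (incident photon momentum minus scattered photon momentum)

Photon momentum magnitudes (p = h/λ = E/c):
λ₀ = hc/E₀ = 3.0071 pm → p₀ = h/λ₀ = 2.2034e-22 kg·m/s
Δλ = λ_C(1 − cos 45°) = 0.7106 pm
λ' = 3.7178 pm → p' = h/λ' = 1.7823e-22 kg·m/s

The scattered photon makes angle θ = 45° with the incident direction, so by the law of cosines:
|p⃗_e|² = p₀² + p'² − 2p₀p'cos θ
|p⃗_e|² = (2.2034e-22)² + (1.7823e-22)² − 2·2.2034e-22·1.7823e-22·cos(45°)
|p⃗_e| = 1.5741e-22 kg·m/s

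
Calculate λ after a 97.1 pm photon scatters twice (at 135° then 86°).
103.4990 pm

Apply Compton shift twice:

First scattering at θ₁ = 135°:
Δλ₁ = λ_C(1 - cos(135°))
Δλ₁ = 2.4263 × 1.7071
Δλ₁ = 4.1420 pm

After first scattering:
λ₁ = 97.1 + 4.1420 = 101.2420 pm

Second scattering at θ₂ = 86°:
Δλ₂ = λ_C(1 - cos(86°))
Δλ₂ = 2.4263 × 0.9302
Δλ₂ = 2.2571 pm

Final wavelength:
λ₂ = 101.2420 + 2.2571 = 103.4990 pm

Total shift: Δλ_total = 4.1420 + 2.2571 = 6.3990 pm

(Intermediate values are shown rounded; full precision is carried through to the final answer.)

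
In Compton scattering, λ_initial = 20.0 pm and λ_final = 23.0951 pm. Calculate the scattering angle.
106.00°

First find the wavelength shift:
Δλ = λ' - λ = 23.0951 - 20.0 = 3.0951 pm

Using Δλ = λ_C(1 - cos θ), with λ_C = h/(m_e·c) ≈ 2.42631024 pm:
cos θ = 1 - Δλ/λ_C
cos θ = 1 - 3.0951/2.42631024
cos θ = -0.275641

θ = arccos(-0.275641)
θ = 106.00°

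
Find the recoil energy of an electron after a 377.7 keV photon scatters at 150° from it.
218.9528 keV

By energy conservation: K_e = E_initial - E_final

First find the scattered photon energy:
Initial wavelength: λ = hc/E = 3.2826 pm
Compton shift: Δλ = λ_C(1 - cos(150°)) = 4.5276 pm
Final wavelength: λ' = 3.2826 + 4.5276 = 7.8102 pm
Final photon energy: E' = hc/λ' = 158.7472 keV

Electron kinetic energy:
K_e = E - E' = 377.7000 - 158.7472 = 218.9528 keV

(Intermediate values are shown rounded; full precision is carried through to the final answer.)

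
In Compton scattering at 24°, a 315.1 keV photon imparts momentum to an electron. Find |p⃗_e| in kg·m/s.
6.8759e-23 kg·m/s

The electron is initially at rest, so by conservation of momentum:
p⃗_e = p⃗₀ − p⃗'  (incident photon momentum minus scattered photon momentum)

Photon momentum magnitudes (p = h/λ = E/c):
λ₀ = hc/E₀ = 3.9348 pm → p₀ = h/λ₀ = 1.6840e-22 kg·m/s
Δλ = λ_C(1 − cos 24°) = 0.2098 pm
λ' = 4.1445 pm → p' = h/λ' = 1.5988e-22 kg·m/s

The scattered photon makes angle θ = 24° with the incident direction, so by the law of cosines:
|p⃗_e|² = p₀² + p'² − 2p₀p'cos θ
|p⃗_e|² = (1.6840e-22)² + (1.5988e-22)² − 2·1.6840e-22·1.5988e-22·cos(24°)
|p⃗_e| = 6.8759e-23 kg·m/s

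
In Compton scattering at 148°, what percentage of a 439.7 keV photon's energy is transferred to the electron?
0.6139 (or 61.39%)

Calculate initial and final photon energies:

Initial: E₀ = 439.7 keV → λ₀ = 2.8197 pm
Compton shift: Δλ = 4.4839 pm
Final wavelength: λ' = 7.3037 pm
Final energy: E' = 169.7557 keV

Fractional energy loss:
(E₀ - E')/E₀ = (439.7000 - 169.7557)/439.7000
= 269.9443/439.7000
= 0.6139
= 61.39%

(Intermediate values are shown rounded; full precision is carried through to the final answer.)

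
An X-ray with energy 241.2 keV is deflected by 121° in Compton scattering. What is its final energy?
140.6313 keV

First convert energy to wavelength:
λ = hc/E, with hc ≈ 1239.842 keV·pm (i.e. 1239.842 eV·nm)

For E = 241.2 keV = 241200 eV:
λ = 1239.842 keV·pm / 241.2 keV
λ = 5.1403 pm

Calculate the Compton shift:
Δλ = λ_C(1 - cos(121°)) = 2.4263 × 1.5150
Δλ = 3.6760 pm

Final wavelength:
λ' = 5.1403 + 3.6760 = 8.8163 pm

Final energy:
E' = hc/λ' = 1239.842 / 8.8163 = 140.6313 keV

(Intermediate values are shown rounded; full precision is carried through to the final answer.)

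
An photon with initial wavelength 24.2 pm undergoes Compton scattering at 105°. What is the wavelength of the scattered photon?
27.2543 pm

Using the Compton scattering formula:
λ' = λ + Δλ = λ + λ_C(1 - cos θ)

Given:
- Initial wavelength λ = 24.2 pm
- Scattering angle θ = 105°
- Compton wavelength λ_C ≈ 2.4263 pm

Calculate the shift:
Δλ = 2.4263 × (1 - cos(105°))
Δλ = 2.4263 × 1.2588
Δλ = 3.0543 pm

Final wavelength:
λ' = 24.2 + 3.0543 = 27.2543 pm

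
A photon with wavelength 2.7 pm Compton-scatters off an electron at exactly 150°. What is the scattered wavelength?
7.2276 pm

Using the Compton formula: λ' = λ + λ_C(1 − cos θ)

For θ = 150°, cos θ = -√3/2 (exact) ≈ -0.8660, so:
1 − cos 150° = 1 − (-√3/2) ≈ 1.8660

Δλ = λ_C × 1.8660 = 2.4263 × 1.8660 = 4.5276 pm

λ' = 2.7 + 4.5276 = 7.2276 pm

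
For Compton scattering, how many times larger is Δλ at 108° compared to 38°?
108° produces the larger shift by a factor of 6.175

Calculate both shifts using Δλ = λ_C(1 - cos θ):

For θ₁ = 38°:
Δλ₁ = 2.4263 × (1 - cos(38°))
Δλ₁ = 2.4263 × 0.2120
Δλ₁ = 0.5144 pm

For θ₂ = 108°:
Δλ₂ = 2.4263 × (1 - cos(108°))
Δλ₂ = 2.4263 × 1.3090
Δλ₂ = 3.1761 pm

The 108° angle produces the larger shift.
Ratio: 3.1761/0.5144 = 6.175

(Intermediate values are shown rounded; full precision is carried through to the final answer.)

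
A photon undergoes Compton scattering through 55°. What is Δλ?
1.0346 pm

Using the Compton scattering formula:
Δλ = λ_C(1 - cos θ)

where λ_C = h/(m_e·c) ≈ 2.4263 pm is the Compton wavelength of an electron.

For θ = 55°:
cos(55°) = 0.5736
1 - cos(55°) = 0.4264

Δλ = 2.4263 × 0.4264
Δλ = 1.0346 pm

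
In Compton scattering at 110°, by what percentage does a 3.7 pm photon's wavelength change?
88.0042%

Calculate the Compton shift:
Δλ = λ_C(1 - cos(110°))
Δλ = 2.4263 × (1 - cos(110°))
Δλ = 2.4263 × 1.3420
Δλ = 3.2562 pm

Percentage change:
(Δλ/λ₀) × 100 = (3.2562/3.7) × 100
= 88.0042%

(Intermediate values are shown rounded; full precision is carried through to the final answer.)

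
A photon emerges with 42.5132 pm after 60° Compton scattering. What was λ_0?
41.3000 pm

From λ' = λ + Δλ, we have λ = λ' - Δλ

First calculate the Compton shift:
Δλ = λ_C(1 - cos θ)
Δλ = 2.4263 × (1 - cos(60°))
Δλ = 2.4263 × 0.5000
Δλ = 1.2132 pm

Initial wavelength:
λ = λ' - Δλ
λ = 42.5132 - 1.2132
λ = 41.3000 pm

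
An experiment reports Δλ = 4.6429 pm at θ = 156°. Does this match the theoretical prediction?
Yes, consistent

Calculate the expected shift for θ = 156°:

Δλ_expected = λ_C(1 - cos(156°))
Δλ_expected = 2.4263 × (1 - cos(156°))
Δλ_expected = 2.4263 × 1.9135
Δλ_expected = 4.6429 pm

Given shift: 4.6429 pm
Expected shift: 4.6429 pm
Difference: 0.0000 pm

The values match. This is consistent with Compton scattering at the stated angle.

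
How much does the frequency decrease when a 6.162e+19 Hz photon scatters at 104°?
2.357e+19 Hz (decrease)

Convert frequency to wavelength (c = 299792458 m/s):
λ₀ = c/f₀ = 299792458/6.162e+19 = 4.8651811e-12 m = 4.8652 pm

Calculate Compton shift:
Δλ = λ_C(1 - cos(104°)) = 3.0133 pm

Final wavelength:
λ' = λ₀ + Δλ = 4.8652 + 3.0133 = 7.8785 pm

Final frequency:
f' = c/λ' = 299792458/7.8784689e-12 = 3.8052122e+19 Hz

Frequency shift (decrease):
Δf = f₀ - f' = 6.162e+19 - 3.8052122e+19 = 2.357e+19 Hz

(Intermediate values are shown rounded; full precision is carried through to the final answer.)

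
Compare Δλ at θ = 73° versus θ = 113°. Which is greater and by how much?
113° produces the larger shift by a factor of 1.965

Calculate both shifts using Δλ = λ_C(1 - cos θ):

For θ₁ = 73°:
Δλ₁ = 2.4263 × (1 - cos(73°))
Δλ₁ = 2.4263 × 0.7076
Δλ₁ = 1.7169 pm

For θ₂ = 113°:
Δλ₂ = 2.4263 × (1 - cos(113°))
Δλ₂ = 2.4263 × 1.3907
Δλ₂ = 3.3743 pm

The 113° angle produces the larger shift.
Ratio: 3.3743/1.7169 = 1.965

(Intermediate values are shown rounded; full precision is carried through to the final answer.)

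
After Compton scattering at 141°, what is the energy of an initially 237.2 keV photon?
129.9775 keV

First convert energy to wavelength:
λ = hc/E, with hc ≈ 1239.842 keV·pm (i.e. 1239.842 eV·nm)

For E = 237.2 keV = 237200 eV:
λ = 1239.842 keV·pm / 237.2 keV
λ = 5.2270 pm

Calculate the Compton shift:
Δλ = λ_C(1 - cos(141°)) = 2.4263 × 1.7771
Δλ = 4.3119 pm

Final wavelength:
λ' = 5.2270 + 4.3119 = 9.5389 pm

Final energy:
E' = hc/λ' = 1239.842 / 9.5389 = 129.9775 keV

(Intermediate values are shown rounded; full precision is carried through to the final answer.)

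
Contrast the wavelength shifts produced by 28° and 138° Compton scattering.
138° produces the larger shift by a factor of 14.892

Calculate both shifts using Δλ = λ_C(1 - cos θ):

For θ₁ = 28°:
Δλ₁ = 2.4263 × (1 - cos(28°))
Δλ₁ = 2.4263 × 0.1171
Δλ₁ = 0.2840 pm

For θ₂ = 138°:
Δλ₂ = 2.4263 × (1 - cos(138°))
Δλ₂ = 2.4263 × 1.7431
Δλ₂ = 4.2294 pm

The 138° angle produces the larger shift.
Ratio: 4.2294/0.2840 = 14.892

(Intermediate values are shown rounded; full precision is carried through to the final answer.)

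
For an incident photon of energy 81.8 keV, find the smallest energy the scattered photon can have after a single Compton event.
61.9623 keV (at θ = 180°)

The scattered photon has minimum energy when its wavelength is maximum, i.e., when the Compton shift Δλ = λ_C(1 − cos θ) is maximum. This occurs at θ = 180° (backscattering), giving Δλ_max = 2λ_C = 4.8526 pm.

Initial wavelength: λ₀ = hc/E₀ = 15.1570 pm
Maximum final wavelength: λ'_max = λ₀ + 2λ_C = 15.1570 + 4.8526 = 20.0096 pm
Minimum final energy: E'_min = hc/λ'_max = 61.9623 keV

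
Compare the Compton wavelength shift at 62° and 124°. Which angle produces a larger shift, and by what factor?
124° produces the larger shift by a factor of 2.939

Calculate both shifts using Δλ = λ_C(1 - cos θ):

For θ₁ = 62°:
Δλ₁ = 2.4263 × (1 - cos(62°))
Δλ₁ = 2.4263 × 0.5305
Δλ₁ = 1.2872 pm

For θ₂ = 124°:
Δλ₂ = 2.4263 × (1 - cos(124°))
Δλ₂ = 2.4263 × 1.5592
Δλ₂ = 3.7831 pm

The 124° angle produces the larger shift.
Ratio: 3.7831/1.2872 = 2.939

(Intermediate values are shown rounded; full precision is carried through to the final answer.)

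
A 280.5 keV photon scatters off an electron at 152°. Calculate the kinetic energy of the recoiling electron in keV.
142.5670 keV

By energy conservation: K_e = E_initial - E_final

First find the scattered photon energy:
Initial wavelength: λ = hc/E = 4.4201 pm
Compton shift: Δλ = λ_C(1 - cos(152°)) = 4.5686 pm
Final wavelength: λ' = 4.4201 + 4.5686 = 8.9887 pm
Final photon energy: E' = hc/λ' = 137.9330 keV

Electron kinetic energy:
K_e = E - E' = 280.5000 - 137.9330 = 142.5670 keV

(Intermediate values are shown rounded; full precision is carried through to the final answer.)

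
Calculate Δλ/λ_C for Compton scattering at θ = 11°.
0.0184 λ_C

The Compton shift formula is:
Δλ = λ_C(1 - cos θ)

Dividing both sides by λ_C:
Δλ/λ_C = 1 - cos θ

For θ = 11°:
Δλ/λ_C = 1 - cos(11°)
Δλ/λ_C = 1 - 0.9816
Δλ/λ_C = 0.0184

This means the shift is 0.0184 × λ_C = 0.0446 pm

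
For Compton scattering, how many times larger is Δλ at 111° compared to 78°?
111° produces the larger shift by a factor of 1.715

Calculate both shifts using Δλ = λ_C(1 - cos θ):

For θ₁ = 78°:
Δλ₁ = 2.4263 × (1 - cos(78°))
Δλ₁ = 2.4263 × 0.7921
Δλ₁ = 1.9219 pm

For θ₂ = 111°:
Δλ₂ = 2.4263 × (1 - cos(111°))
Δλ₂ = 2.4263 × 1.3584
Δλ₂ = 3.2958 pm

The 111° angle produces the larger shift.
Ratio: 3.2958/1.9219 = 1.715

(Intermediate values are shown rounded; full precision is carried through to the final answer.)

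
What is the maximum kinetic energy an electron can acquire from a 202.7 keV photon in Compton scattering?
89.6712 keV

Maximum energy transfer occurs at θ = 180° (backscattering).

Initial photon: E₀ = 202.7 keV → λ₀ = 6.1166 pm

Maximum Compton shift (at 180°):
Δλ_max = 2λ_C = 2 × 2.4263 = 4.8526 pm

Final wavelength:
λ' = 6.1166 + 4.8526 = 10.9693 pm

Minimum photon energy (maximum energy to electron):
E'_min = hc/λ' = 113.0288 keV

Maximum electron kinetic energy:
K_max = E₀ - E'_min = 202.7000 - 113.0288 = 89.6712 keV

(Intermediate values are shown rounded; full precision is carried through to the final answer.)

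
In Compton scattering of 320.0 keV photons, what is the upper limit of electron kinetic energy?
177.9324 keV

Maximum energy transfer occurs at θ = 180° (backscattering).

Initial photon: E₀ = 320.0 keV → λ₀ = 3.8745 pm

Maximum Compton shift (at 180°):
Δλ_max = 2λ_C = 2 × 2.4263 = 4.8526 pm

Final wavelength:
λ' = 3.8745 + 4.8526 = 8.7271 pm

Minimum photon energy (maximum energy to electron):
E'_min = hc/λ' = 142.0676 keV

Maximum electron kinetic energy:
K_max = E₀ - E'_min = 320.0000 - 142.0676 = 177.9324 keV

(Intermediate values are shown rounded; full precision is carried through to the final answer.)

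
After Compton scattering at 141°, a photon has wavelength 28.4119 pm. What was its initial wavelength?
24.1000 pm

From λ' = λ + Δλ, we have λ = λ' - Δλ

First calculate the Compton shift:
Δλ = λ_C(1 - cos θ)
Δλ = 2.4263 × (1 - cos(141°))
Δλ = 2.4263 × 1.7771
Δλ = 4.3119 pm

Initial wavelength:
λ = λ' - Δλ
λ = 28.4119 - 4.3119
λ = 24.1000 pm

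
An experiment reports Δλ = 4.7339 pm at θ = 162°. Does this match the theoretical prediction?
Yes, consistent

Calculate the expected shift for θ = 162°:

Δλ_expected = λ_C(1 - cos(162°))
Δλ_expected = 2.4263 × (1 - cos(162°))
Δλ_expected = 2.4263 × 1.9511
Δλ_expected = 4.7339 pm

Given shift: 4.7339 pm
Expected shift: 4.7339 pm
Difference: 0.0000 pm

The values match. This is consistent with Compton scattering at the stated angle.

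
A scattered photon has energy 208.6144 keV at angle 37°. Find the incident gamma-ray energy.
227.3000 keV

Convert final energy to wavelength (hc ≈ 1239.842 keV·pm):
λ' = hc/E' = 1239.842 / 208.6144 = 5.9432 pm

Calculate the Compton shift:
Δλ = λ_C(1 - cos(37°))
Δλ = 2.4263 × (1 - cos(37°))
Δλ = 0.4886 pm

Initial wavelength:
λ = λ' - Δλ = 5.9432 - 0.4886 = 5.4547 pm

Initial energy:
E = hc/λ = 1239.842 / 5.4547 = 227.3000 keV

(Intermediate values are shown rounded; full precision is carried through to the final answer.)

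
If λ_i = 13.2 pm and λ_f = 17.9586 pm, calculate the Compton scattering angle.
164.00°

First find the wavelength shift:
Δλ = λ' - λ = 17.9586 - 13.2 = 4.7586 pm

Using Δλ = λ_C(1 - cos θ), with λ_C = h/(m_e·c) ≈ 2.42631024 pm:
cos θ = 1 - Δλ/λ_C
cos θ = 1 - 4.7586/2.42631024
cos θ = -0.961250

θ = arccos(-0.961250)
θ = 164.00°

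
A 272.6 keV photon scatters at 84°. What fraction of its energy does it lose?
0.3233 (or 32.33%)

Calculate initial and final photon energies:

Initial: E₀ = 272.6 keV → λ₀ = 4.5482 pm
Compton shift: Δλ = 2.1727 pm
Final wavelength: λ' = 6.7209 pm
Final energy: E' = 184.4755 keV

Fractional energy loss:
(E₀ - E')/E₀ = (272.6000 - 184.4755)/272.6000
= 88.1245/272.6000
= 0.3233
= 32.33%

(Intermediate values are shown rounded; full precision is carried through to the final answer.)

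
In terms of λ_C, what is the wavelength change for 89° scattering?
0.9825 λ_C

The Compton shift formula is:
Δλ = λ_C(1 - cos θ)

Dividing both sides by λ_C:
Δλ/λ_C = 1 - cos θ

For θ = 89°:
Δλ/λ_C = 1 - cos(89°)
Δλ/λ_C = 1 - 0.0175
Δλ/λ_C = 0.9825

This means the shift is 0.9825 × λ_C = 2.3840 pm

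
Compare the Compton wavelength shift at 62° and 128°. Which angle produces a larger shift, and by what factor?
128° produces the larger shift by a factor of 3.045

Calculate both shifts using Δλ = λ_C(1 - cos θ):

For θ₁ = 62°:
Δλ₁ = 2.4263 × (1 - cos(62°))
Δλ₁ = 2.4263 × 0.5305
Δλ₁ = 1.2872 pm

For θ₂ = 128°:
Δλ₂ = 2.4263 × (1 - cos(128°))
Δλ₂ = 2.4263 × 1.6157
Δλ₂ = 3.9201 pm

The 128° angle produces the larger shift.
Ratio: 3.9201/1.2872 = 3.045

(Intermediate values are shown rounded; full precision is carried through to the final answer.)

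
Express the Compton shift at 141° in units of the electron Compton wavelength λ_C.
1.7771 λ_C

The Compton shift formula is:
Δλ = λ_C(1 - cos θ)

Dividing both sides by λ_C:
Δλ/λ_C = 1 - cos θ

For θ = 141°:
Δλ/λ_C = 1 - cos(141°)
Δλ/λ_C = 1 - -0.7771
Δλ/λ_C = 1.7771

This means the shift is 1.7771 × λ_C = 4.3119 pm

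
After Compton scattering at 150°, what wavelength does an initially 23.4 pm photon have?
27.9276 pm

Using the Compton formula: λ' = λ + λ_C(1 − cos θ)

For θ = 150°, cos θ = -√3/2 (exact) ≈ -0.8660, so:
1 − cos 150° = 1 − (-√3/2) ≈ 1.8660

Δλ = λ_C × 1.8660 = 2.4263 × 1.8660 = 4.5276 pm

λ' = 23.4 + 4.5276 = 27.9276 pm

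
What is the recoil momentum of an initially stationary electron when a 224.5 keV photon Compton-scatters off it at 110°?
1.6213e-22 kg·m/s

The electron is initially at rest, so by conservation of momentum:
p⃗_e = p⃗₀ − p⃗'  (incident photon momentum minus scattered photon momentum)

Photon momentum magnitudes (p = h/λ = E/c):
λ₀ = hc/E₀ = 5.5227 pm → p₀ = h/λ₀ = 1.1998e-22 kg·m/s
Δλ = λ_C(1 − cos 110°) = 3.2562 pm
λ' = 8.7788 pm → p' = h/λ' = 7.5478e-23 kg·m/s

The scattered photon makes angle θ = 110° with the incident direction, so by the law of cosines:
|p⃗_e|² = p₀² + p'² − 2p₀p'cos θ
|p⃗_e|² = (1.1998e-22)² + (7.5478e-23)² − 2·1.1998e-22·7.5478e-23·cos(110°)
|p⃗_e| = 1.6213e-22 kg·m/s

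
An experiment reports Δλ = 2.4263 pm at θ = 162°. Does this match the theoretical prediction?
No, inconsistent

Calculate the expected shift for θ = 162°:

Δλ_expected = λ_C(1 - cos(162°))
Δλ_expected = 2.4263 × (1 - cos(162°))
Δλ_expected = 2.4263 × 1.9511
Δλ_expected = 4.7339 pm

Given shift: 2.4263 pm
Expected shift: 4.7339 pm
Difference: 2.3076 pm

The values do not match. The given shift corresponds to θ ≈ 90.0°, not 162°.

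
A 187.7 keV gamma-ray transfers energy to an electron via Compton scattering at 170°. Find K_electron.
79.1438 keV

By energy conservation: K_e = E_initial - E_final

First find the scattered photon energy:
Initial wavelength: λ = hc/E = 6.6054 pm
Compton shift: Δλ = λ_C(1 - cos(170°)) = 4.8158 pm
Final wavelength: λ' = 6.6054 + 4.8158 = 11.4212 pm
Final photon energy: E' = hc/λ' = 108.5562 keV

Electron kinetic energy:
K_e = E - E' = 187.7000 - 108.5562 = 79.1438 keV

(Intermediate values are shown rounded; full precision is carried through to the final answer.)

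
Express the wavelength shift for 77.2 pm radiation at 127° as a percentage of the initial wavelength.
5.0343%

Calculate the Compton shift:
Δλ = λ_C(1 - cos(127°))
Δλ = 2.4263 × (1 - cos(127°))
Δλ = 2.4263 × 1.6018
Δλ = 3.8865 pm

Percentage change:
(Δλ/λ₀) × 100 = (3.8865/77.2) × 100
= 5.0343%

(Intermediate values are shown rounded; full precision is carried through to the final answer.)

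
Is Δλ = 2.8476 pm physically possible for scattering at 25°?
No, inconsistent

Calculate the expected shift for θ = 25°:

Δλ_expected = λ_C(1 - cos(25°))
Δλ_expected = 2.4263 × (1 - cos(25°))
Δλ_expected = 2.4263 × 0.0937
Δλ_expected = 0.2273 pm

Given shift: 2.8476 pm
Expected shift: 0.2273 pm
Difference: 2.6203 pm

The values do not match. The given shift corresponds to θ ≈ 100.0°, not 25°.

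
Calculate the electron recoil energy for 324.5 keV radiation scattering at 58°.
74.5993 keV

By energy conservation: K_e = E_initial - E_final

First find the scattered photon energy:
Initial wavelength: λ = hc/E = 3.8208 pm
Compton shift: Δλ = λ_C(1 - cos(58°)) = 1.1406 pm
Final wavelength: λ' = 3.8208 + 1.1406 = 4.9613 pm
Final photon energy: E' = hc/λ' = 249.9007 keV

Electron kinetic energy:
K_e = E - E' = 324.5000 - 249.9007 = 74.5993 keV

(Intermediate values are shown rounded; full precision is carried through to the final answer.)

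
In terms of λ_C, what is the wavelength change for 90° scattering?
1.0000 λ_C

The Compton shift formula is:
Δλ = λ_C(1 - cos θ)

Dividing both sides by λ_C:
Δλ/λ_C = 1 - cos θ

For θ = 90°:
Δλ/λ_C = 1 - cos(90°)
Δλ/λ_C = 1 - 0.0000
Δλ/λ_C = 1.0000

This means the shift is 1.0000 × λ_C = 2.4263 pm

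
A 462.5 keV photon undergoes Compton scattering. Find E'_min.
164.5802 keV (at θ = 180°)

The scattered photon has minimum energy when its wavelength is maximum, i.e., when the Compton shift Δλ = λ_C(1 − cos θ) is maximum. This occurs at θ = 180° (backscattering), giving Δλ_max = 2λ_C = 4.8526 pm.

Initial wavelength: λ₀ = hc/E₀ = 2.6807 pm
Maximum final wavelength: λ'_max = λ₀ + 2λ_C = 2.6807 + 4.8526 = 7.5334 pm
Minimum final energy: E'_min = hc/λ'_max = 164.5802 keV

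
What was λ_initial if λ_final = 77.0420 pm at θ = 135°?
72.9000 pm

From λ' = λ + Δλ, we have λ = λ' - Δλ

First calculate the Compton shift:
Δλ = λ_C(1 - cos θ)
Δλ = 2.4263 × (1 - cos(135°))
Δλ = 2.4263 × 1.7071
Δλ = 4.1420 pm

Initial wavelength:
λ = λ' - Δλ
λ = 77.0420 - 4.1420
λ = 72.9000 pm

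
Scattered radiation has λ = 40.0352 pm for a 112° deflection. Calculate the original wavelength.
36.7000 pm

From λ' = λ + Δλ, we have λ = λ' - Δλ

First calculate the Compton shift:
Δλ = λ_C(1 - cos θ)
Δλ = 2.4263 × (1 - cos(112°))
Δλ = 2.4263 × 1.3746
Δλ = 3.3352 pm

Initial wavelength:
λ = λ' - Δλ
λ = 40.0352 - 3.3352
λ = 36.7000 pm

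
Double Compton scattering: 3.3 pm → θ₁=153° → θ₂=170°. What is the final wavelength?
12.7039 pm

Apply Compton shift twice:

First scattering at θ₁ = 153°:
Δλ₁ = λ_C(1 - cos(153°))
Δλ₁ = 2.4263 × 1.8910
Δλ₁ = 4.5882 pm

After first scattering:
λ₁ = 3.3 + 4.5882 = 7.8882 pm

Second scattering at θ₂ = 170°:
Δλ₂ = λ_C(1 - cos(170°))
Δλ₂ = 2.4263 × 1.9848
Δλ₂ = 4.8158 pm

Final wavelength:
λ₂ = 7.8882 + 4.8158 = 12.7039 pm

Total shift: Δλ_total = 4.5882 + 4.8158 = 9.4039 pm

(Intermediate values are shown rounded; full precision is carried through to the final answer.)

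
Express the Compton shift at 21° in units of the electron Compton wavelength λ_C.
0.0664 λ_C

The Compton shift formula is:
Δλ = λ_C(1 - cos θ)

Dividing both sides by λ_C:
Δλ/λ_C = 1 - cos θ

For θ = 21°:
Δλ/λ_C = 1 - cos(21°)
Δλ/λ_C = 1 - 0.9336
Δλ/λ_C = 0.0664

This means the shift is 0.0664 × λ_C = 0.1612 pm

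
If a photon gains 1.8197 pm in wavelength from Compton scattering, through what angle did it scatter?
75.52°

From the Compton formula Δλ = λ_C(1 - cos θ), we can solve for θ:

cos θ = 1 - Δλ/λ_C

Given:
- Δλ = 1.8197 pm
- λ_C = h/(m_e·c) ≈ 2.42631024 pm

cos θ = 1 - 1.8197/2.42631024
cos θ = 1 - 0.749987
cos θ = 0.250013

θ = arccos(0.250013)
θ = 75.52°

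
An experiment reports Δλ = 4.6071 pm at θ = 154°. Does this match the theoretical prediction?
Yes, consistent

Calculate the expected shift for θ = 154°:

Δλ_expected = λ_C(1 - cos(154°))
Δλ_expected = 2.4263 × (1 - cos(154°))
Δλ_expected = 2.4263 × 1.8988
Δλ_expected = 4.6071 pm

Given shift: 4.6071 pm
Expected shift: 4.6071 pm
Difference: 0.0000 pm

The values match. This is consistent with Compton scattering at the stated angle.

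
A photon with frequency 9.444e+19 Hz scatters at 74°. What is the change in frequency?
3.365e+19 Hz (decrease)

Convert frequency to wavelength (c = 299792458 m/s):
λ₀ = c/f₀ = 299792458/9.444e+19 = 3.1744225e-12 m = 3.1744 pm

Calculate Compton shift:
Δλ = λ_C(1 - cos(74°)) = 1.7575 pm

Final wavelength:
λ' = λ₀ + Δλ = 3.1744 + 1.7575 = 4.9320 pm

Final frequency:
f' = c/λ' = 299792458/4.9319510e-12 = 6.0785774e+19 Hz

Frequency shift (decrease):
Δf = f₀ - f' = 9.444e+19 - 6.0785774e+19 = 3.365e+19 Hz

(Intermediate values are shown rounded; full precision is carried through to the final answer.)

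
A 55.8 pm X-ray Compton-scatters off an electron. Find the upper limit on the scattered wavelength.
60.6526 pm (at θ = 180°)

The Compton shift is Δλ = λ_C(1 − cos θ).

Since cos θ ranges from −1 to 1, the factor (1 − cos θ) ranges from 0 to 2; the maximum shift occurs at θ = 180° (backscattering):
Δλ_max = 2λ_C = 2 × 2.4263 pm = 4.8526 pm

Maximum scattered wavelength:
λ'_max = λ₀ + Δλ_max = 55.8 + 4.8526 = 60.6526 pm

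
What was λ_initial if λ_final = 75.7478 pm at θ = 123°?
72.0000 pm

From λ' = λ + Δλ, we have λ = λ' - Δλ

First calculate the Compton shift:
Δλ = λ_C(1 - cos θ)
Δλ = 2.4263 × (1 - cos(123°))
Δλ = 2.4263 × 1.5446
Δλ = 3.7478 pm

Initial wavelength:
λ = λ' - Δλ
λ = 75.7478 - 3.7478
λ = 72.0000 pm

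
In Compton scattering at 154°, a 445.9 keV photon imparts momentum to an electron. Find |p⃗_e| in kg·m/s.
3.2133e-22 kg·m/s

The electron is initially at rest, so by conservation of momentum:
p⃗_e = p⃗₀ − p⃗'  (incident photon momentum minus scattered photon momentum)

Photon momentum magnitudes (p = h/λ = E/c):
λ₀ = hc/E₀ = 2.7805 pm → p₀ = h/λ₀ = 2.3830e-22 kg·m/s
Δλ = λ_C(1 − cos 154°) = 4.6071 pm
λ' = 7.3876 pm → p' = h/λ' = 8.9692e-23 kg·m/s

The scattered photon makes angle θ = 154° with the incident direction, so by the law of cosines:
|p⃗_e|² = p₀² + p'² − 2p₀p'cos θ
|p⃗_e|² = (2.3830e-22)² + (8.9692e-23)² − 2·2.3830e-22·8.9692e-23·cos(154°)
|p⃗_e| = 3.2133e-22 kg·m/s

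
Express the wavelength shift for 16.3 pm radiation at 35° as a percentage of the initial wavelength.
2.6920%

Calculate the Compton shift:
Δλ = λ_C(1 - cos(35°))
Δλ = 2.4263 × (1 - cos(35°))
Δλ = 2.4263 × 0.1808
Δλ = 0.4388 pm

Percentage change:
(Δλ/λ₀) × 100 = (0.4388/16.3) × 100
= 2.6920%

(Intermediate values are shown rounded; full precision is carried through to the final answer.)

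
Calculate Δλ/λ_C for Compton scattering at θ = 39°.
0.2229 λ_C

The Compton shift formula is:
Δλ = λ_C(1 - cos θ)

Dividing both sides by λ_C:
Δλ/λ_C = 1 - cos θ

For θ = 39°:
Δλ/λ_C = 1 - cos(39°)
Δλ/λ_C = 1 - 0.7771
Δλ/λ_C = 0.2229

This means the shift is 0.2229 × λ_C = 0.5407 pm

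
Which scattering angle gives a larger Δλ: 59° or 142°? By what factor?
142° produces the larger shift by a factor of 3.687

Calculate both shifts using Δλ = λ_C(1 - cos θ):

For θ₁ = 59°:
Δλ₁ = 2.4263 × (1 - cos(59°))
Δλ₁ = 2.4263 × 0.4850
Δλ₁ = 1.1767 pm

For θ₂ = 142°:
Δλ₂ = 2.4263 × (1 - cos(142°))
Δλ₂ = 2.4263 × 1.7880
Δλ₂ = 4.3383 pm

The 142° angle produces the larger shift.
Ratio: 4.3383/1.1767 = 3.687

(Intermediate values are shown rounded; full precision is carried through to the final answer.)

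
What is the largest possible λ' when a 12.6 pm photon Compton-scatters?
17.4526 pm (at θ = 180°)

The Compton shift is Δλ = λ_C(1 − cos θ).

Since cos θ ranges from −1 to 1, the factor (1 − cos θ) ranges from 0 to 2; the maximum shift occurs at θ = 180° (backscattering):
Δλ_max = 2λ_C = 2 × 2.4263 pm = 4.8526 pm

Maximum scattered wavelength:
λ'_max = λ₀ + Δλ_max = 12.6 + 4.8526 = 17.4526 pm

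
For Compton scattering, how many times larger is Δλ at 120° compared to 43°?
120° produces the larger shift by a factor of 5.584

Calculate both shifts using Δλ = λ_C(1 - cos θ):

For θ₁ = 43°:
Δλ₁ = 2.4263 × (1 - cos(43°))
Δλ₁ = 2.4263 × 0.2686
Δλ₁ = 0.6518 pm

For θ₂ = 120°:
Δλ₂ = 2.4263 × (1 - cos(120°))
Δλ₂ = 2.4263 × 1.5000
Δλ₂ = 3.6395 pm

The 120° angle produces the larger shift.
Ratio: 3.6395/0.6518 = 5.584

(Intermediate values are shown rounded; full precision is carried through to the final answer.)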